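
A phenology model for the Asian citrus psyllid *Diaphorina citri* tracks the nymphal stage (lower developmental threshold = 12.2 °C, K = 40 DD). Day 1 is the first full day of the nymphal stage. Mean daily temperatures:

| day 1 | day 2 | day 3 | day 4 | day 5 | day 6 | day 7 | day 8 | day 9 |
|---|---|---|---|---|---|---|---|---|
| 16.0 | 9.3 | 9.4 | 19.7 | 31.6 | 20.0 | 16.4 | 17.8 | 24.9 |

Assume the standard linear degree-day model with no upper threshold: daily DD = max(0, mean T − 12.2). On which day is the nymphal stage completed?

day 7

Daily DD above 12.2 °C: 3.8, 0.0, 0.0, 7.5, 19.4, 7.8, 4.2, 5.6, 12.7.
Cumulative: 3.8, 3.8, 3.8, 11.3, 30.7, 38.5, 42.7, 48.3, 61.0.
The total first reaches 40 DD on day 7.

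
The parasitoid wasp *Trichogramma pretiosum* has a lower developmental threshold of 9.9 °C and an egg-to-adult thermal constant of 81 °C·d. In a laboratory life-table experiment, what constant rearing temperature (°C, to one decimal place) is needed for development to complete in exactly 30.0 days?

12.6 °C

Required daily accumulation = 81 / 30.0 = 2.700 DD/day.
T = T_base + 2.700 = 9.9 + 2.700 = 12.600 ≈ 12.6 °C.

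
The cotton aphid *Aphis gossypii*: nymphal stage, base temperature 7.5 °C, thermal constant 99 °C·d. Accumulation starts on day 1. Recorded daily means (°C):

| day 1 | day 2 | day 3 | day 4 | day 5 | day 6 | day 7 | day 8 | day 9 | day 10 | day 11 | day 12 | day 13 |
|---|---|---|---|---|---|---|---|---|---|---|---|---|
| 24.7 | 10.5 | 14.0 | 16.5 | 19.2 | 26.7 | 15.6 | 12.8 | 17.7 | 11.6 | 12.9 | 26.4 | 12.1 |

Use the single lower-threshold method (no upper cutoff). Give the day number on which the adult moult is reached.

Daily DD above 7.5 °C: 17.2, 3.0, 6.5, 9.0, 11.7, 19.2, 8.1, 5.3, 10.2, 4.1, 5.4, 18.9, 4.6.
Cumulative: 17.2, 20.2, 26.7, 35.7, 47.4, 66.6, 74.7, 80.0, 90.2, 94.3, 99.7, 118.6, 123.2.
The total first reaches 99 DD on day 11.

day 11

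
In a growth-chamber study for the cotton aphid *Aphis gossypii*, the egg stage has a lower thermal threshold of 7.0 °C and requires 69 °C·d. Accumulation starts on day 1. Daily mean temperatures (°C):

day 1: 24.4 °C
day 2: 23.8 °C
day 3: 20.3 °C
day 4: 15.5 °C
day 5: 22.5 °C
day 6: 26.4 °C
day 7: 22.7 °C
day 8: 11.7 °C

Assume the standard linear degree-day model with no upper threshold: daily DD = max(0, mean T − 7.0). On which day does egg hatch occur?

Daily DD above 7.0 °C: 17.4, 16.8, 13.3, 8.5, 15.5, 19.4, 15.7, 4.7.
Cumulative: 17.4, 34.2, 47.5, 56.0, 71.5, 90.9, 106.6, 111.3.
The total first reaches 69 DD on day 5.

day 5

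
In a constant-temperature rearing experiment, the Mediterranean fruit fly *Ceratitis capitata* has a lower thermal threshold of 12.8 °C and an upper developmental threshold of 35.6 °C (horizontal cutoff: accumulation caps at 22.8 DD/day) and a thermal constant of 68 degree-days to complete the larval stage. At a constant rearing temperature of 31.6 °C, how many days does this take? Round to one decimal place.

Daily accumulation = 31.6 − 12.8 = 18.8 DD/day.
Duration = 68 / 18.8 = 3.617 ≈ 3.6 days.

3.6 days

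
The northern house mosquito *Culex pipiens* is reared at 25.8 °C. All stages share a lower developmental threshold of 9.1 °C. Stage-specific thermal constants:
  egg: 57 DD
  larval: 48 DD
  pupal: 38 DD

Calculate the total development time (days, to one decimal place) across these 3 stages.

Daily accumulation at 25.8 °C = 25.8 − 9.1 = 16.7 DD/day.
Total K = 57 + 48 + 38 = 143 DD.
Total duration = 143 / 16.7 = 8.563 ≈ 8.6 days.

8.6 days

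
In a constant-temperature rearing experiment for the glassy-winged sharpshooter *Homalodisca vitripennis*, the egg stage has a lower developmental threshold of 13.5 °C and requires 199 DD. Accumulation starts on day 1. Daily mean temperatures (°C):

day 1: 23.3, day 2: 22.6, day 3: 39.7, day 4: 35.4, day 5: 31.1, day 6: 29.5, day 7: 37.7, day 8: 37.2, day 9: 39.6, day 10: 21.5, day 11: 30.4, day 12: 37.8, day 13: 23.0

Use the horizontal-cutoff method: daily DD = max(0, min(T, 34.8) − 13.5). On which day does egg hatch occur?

day 12

Daily DD above 13.5 °C (capped at 21.3): 9.8, 9.1, 21.3, 21.3, 17.6, 16.0, 21.3, 21.3, 21.3, 8.0, 16.9, 21.3, 9.5.
Cumulative: 9.8, 18.9, 40.2, 61.5, 79.1, 95.1, 116.4, 137.7, 159.0, 167.0, 183.9, 205.2, 214.7.
The total first reaches 199 DD on day 12.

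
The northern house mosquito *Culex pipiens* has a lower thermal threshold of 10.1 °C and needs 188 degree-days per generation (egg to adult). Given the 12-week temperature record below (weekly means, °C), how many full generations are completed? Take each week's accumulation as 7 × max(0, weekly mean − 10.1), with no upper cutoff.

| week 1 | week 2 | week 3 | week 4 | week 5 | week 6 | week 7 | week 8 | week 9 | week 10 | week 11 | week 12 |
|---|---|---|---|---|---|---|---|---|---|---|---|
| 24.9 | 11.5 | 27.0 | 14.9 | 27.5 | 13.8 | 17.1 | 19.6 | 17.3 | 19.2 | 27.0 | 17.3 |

4 generations

Weekly DD (7 × max(0, T̄ − 10.1)): 103.6, 9.8, 118.3, 33.6, 121.8, 25.9, 49.0, 66.5, 50.4, 63.7, 118.3, 50.4.
Season total = 811.3 DD.
Complete generations = ⌊811.3 / 188⌋ = 4.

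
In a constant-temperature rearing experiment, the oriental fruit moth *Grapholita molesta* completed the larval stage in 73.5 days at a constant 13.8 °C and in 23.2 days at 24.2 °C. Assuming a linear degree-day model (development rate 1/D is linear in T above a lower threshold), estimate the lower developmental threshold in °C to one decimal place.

9.0 °C

Linear rate model ⇒ the product D·(T − T_b) is constant across temperatures.
73.5·(13.8 − T_b) = 23.2·(24.2 − T_b)
T_b = (73.5·13.8 − 23.2·24.2) / (73.5 − 23.2) = 452.86 / 50.3 = 9.003 °C ≈ 9.0 °C.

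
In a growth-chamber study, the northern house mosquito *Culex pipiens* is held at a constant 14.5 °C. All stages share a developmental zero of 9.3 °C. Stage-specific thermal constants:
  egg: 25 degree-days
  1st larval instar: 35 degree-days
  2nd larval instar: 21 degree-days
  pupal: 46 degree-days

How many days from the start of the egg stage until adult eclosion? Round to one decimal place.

24.4 days

Daily accumulation at 14.5 °C = 14.5 − 9.3 = 5.2 DD/day.
Total K = 25 + 35 + 21 + 46 = 127 DD.
Total duration = 127 / 5.2 = 24.423 ≈ 24.4 days.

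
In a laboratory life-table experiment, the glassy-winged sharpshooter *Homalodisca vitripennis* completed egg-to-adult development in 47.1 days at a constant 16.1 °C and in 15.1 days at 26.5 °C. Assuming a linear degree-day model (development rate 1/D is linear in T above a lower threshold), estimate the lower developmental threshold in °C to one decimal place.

Equal thermal constants: D₁(T₁ − T_b) = D₂(T₂ − T_b).
47.1·(16.1 − T_b) = 15.1·(26.5 − T_b)
T_b = (47.1·16.1 − 15.1·26.5) / (47.1 − 15.1) = 358.16 / 32.0 = 11.193 °C ≈ 11.2 °C.

11.2 °C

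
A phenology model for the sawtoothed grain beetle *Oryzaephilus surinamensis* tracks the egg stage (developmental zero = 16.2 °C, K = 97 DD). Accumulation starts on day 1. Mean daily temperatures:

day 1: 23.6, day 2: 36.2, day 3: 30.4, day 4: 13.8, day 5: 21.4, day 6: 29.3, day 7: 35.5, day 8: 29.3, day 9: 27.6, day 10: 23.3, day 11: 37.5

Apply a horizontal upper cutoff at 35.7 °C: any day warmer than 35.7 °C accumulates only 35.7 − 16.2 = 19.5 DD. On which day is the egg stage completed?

day 9

Daily DD above 16.2 °C (capped at 19.5): 7.4, 19.5, 14.2, 0.0, 5.2, 13.1, 19.3, 13.1, 11.4, 7.1, 19.5.
Cumulative: 7.4, 26.9, 41.1, 41.1, 46.3, 59.4, 78.7, 91.8, 103.2, 110.3, 129.8.
The total first reaches 97 DD on day 9.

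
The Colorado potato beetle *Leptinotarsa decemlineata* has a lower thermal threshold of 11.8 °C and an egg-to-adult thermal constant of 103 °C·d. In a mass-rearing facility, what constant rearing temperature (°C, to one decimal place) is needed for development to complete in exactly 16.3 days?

Required daily accumulation = 103 / 16.3 = 6.319 DD/day.
T = T_base + 6.319 = 11.8 + 6.319 = 18.119 ≈ 18.1 °C.

18.1 °C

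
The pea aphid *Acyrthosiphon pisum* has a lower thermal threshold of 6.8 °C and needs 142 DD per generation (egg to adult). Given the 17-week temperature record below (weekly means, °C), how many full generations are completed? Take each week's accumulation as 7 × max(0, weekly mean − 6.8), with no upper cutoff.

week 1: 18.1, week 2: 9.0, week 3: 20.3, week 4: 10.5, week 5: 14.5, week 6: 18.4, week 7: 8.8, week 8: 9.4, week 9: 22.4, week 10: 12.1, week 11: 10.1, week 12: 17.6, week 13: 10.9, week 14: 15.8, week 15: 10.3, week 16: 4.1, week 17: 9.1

Weekly DD (7 × max(0, T̄ − 6.8)): 79.1, 15.4, 94.5, 25.9, 53.9, 81.2, 14.0, 18.2, 109.2, 37.1, 23.1, 75.6, 28.7, 63.0, 24.5, 0.0, 16.1.
Season total = 759.5 DD.
Complete generations = ⌊759.5 / 142⌋ = 5.

5 generations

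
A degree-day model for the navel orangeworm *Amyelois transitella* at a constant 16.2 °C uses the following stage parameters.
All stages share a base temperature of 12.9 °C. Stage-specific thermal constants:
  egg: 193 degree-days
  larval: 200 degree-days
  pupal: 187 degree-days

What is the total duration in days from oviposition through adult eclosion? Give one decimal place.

175.8 days

Daily accumulation at 16.2 °C = 16.2 − 12.9 = 3.3 DD/day.
Total K = 193 + 200 + 187 = 580 DD.
Total duration = 580 / 3.3 = 175.758 ≈ 175.8 days.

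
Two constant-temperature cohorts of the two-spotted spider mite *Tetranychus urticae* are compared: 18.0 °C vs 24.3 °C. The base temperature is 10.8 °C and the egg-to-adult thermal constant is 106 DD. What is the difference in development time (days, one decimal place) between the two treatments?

6.9 days

At 18.0 °C: 106 / (18.0 − 10.8) = 106 / 7.2 = 14.722 d.
At 24.3 °C: 106 / (24.3 − 10.8) = 106 / 13.5 = 7.852 d.
Difference = |14.722 − 7.852| = 6.870 ≈ 6.9 days.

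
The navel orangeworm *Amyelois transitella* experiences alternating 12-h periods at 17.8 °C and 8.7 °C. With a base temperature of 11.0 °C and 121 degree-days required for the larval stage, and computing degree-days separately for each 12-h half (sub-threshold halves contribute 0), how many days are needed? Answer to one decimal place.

Day half: max(0, 17.8 − 11.0) × 0.5 = 6.8 × 0.5 = 3.40 DD.
Night half: max(0, 8.7 − 11.0) × 0.5 = 0.0 × 0.5 = 0.00 DD.
Per 24 h: 3.40 DD/day.
Duration = 121 / 3.40 = 35.588 ≈ 35.6 days.

35.6 days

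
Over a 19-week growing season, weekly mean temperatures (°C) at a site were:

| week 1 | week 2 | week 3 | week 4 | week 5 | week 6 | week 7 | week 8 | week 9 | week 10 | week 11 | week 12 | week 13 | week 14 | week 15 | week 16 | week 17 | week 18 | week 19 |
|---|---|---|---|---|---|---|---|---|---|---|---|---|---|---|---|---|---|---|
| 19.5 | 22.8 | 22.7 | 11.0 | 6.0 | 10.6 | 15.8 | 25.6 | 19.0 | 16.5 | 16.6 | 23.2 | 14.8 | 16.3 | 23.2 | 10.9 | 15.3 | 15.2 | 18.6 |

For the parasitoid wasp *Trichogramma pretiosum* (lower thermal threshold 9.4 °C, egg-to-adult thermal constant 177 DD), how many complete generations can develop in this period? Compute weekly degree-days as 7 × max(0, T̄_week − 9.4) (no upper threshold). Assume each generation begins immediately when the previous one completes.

5 generations

Weekly DD (7 × max(0, T̄ − 9.4)): 70.7, 93.8, 93.1, 11.2, 0.0, 8.4, 44.8, 113.4, 67.2, 49.7, 50.4, 96.6, 37.8, 48.3, 96.6, 10.5, 41.3, 40.6, 64.4.
Season total = 1038.8 DD.
Complete generations = ⌊1038.8 / 177⌋ = 5.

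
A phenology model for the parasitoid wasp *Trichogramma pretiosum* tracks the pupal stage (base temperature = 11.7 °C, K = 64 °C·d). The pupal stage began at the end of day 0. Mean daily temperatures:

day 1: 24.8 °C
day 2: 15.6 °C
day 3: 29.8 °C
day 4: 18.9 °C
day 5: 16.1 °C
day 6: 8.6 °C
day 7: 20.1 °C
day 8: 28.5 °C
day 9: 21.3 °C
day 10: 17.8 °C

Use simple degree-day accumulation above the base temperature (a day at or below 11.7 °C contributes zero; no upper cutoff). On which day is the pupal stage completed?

Daily DD above 11.7 °C: 13.1, 3.9, 18.1, 7.2, 4.4, 0.0, 8.4, 16.8, 9.6, 6.1.
Cumulative: 13.1, 17.0, 35.1, 42.3, 46.7, 46.7, 55.1, 71.9, 81.5, 87.6.
The total first reaches 64 DD on day 8.

day 8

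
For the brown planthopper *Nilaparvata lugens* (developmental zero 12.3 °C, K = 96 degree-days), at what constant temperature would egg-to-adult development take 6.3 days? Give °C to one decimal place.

27.5 °C

Required daily accumulation = 96 / 6.3 = 15.238 DD/day.
T = T_base + 15.238 = 12.3 + 15.238 = 27.538 ≈ 27.5 °C.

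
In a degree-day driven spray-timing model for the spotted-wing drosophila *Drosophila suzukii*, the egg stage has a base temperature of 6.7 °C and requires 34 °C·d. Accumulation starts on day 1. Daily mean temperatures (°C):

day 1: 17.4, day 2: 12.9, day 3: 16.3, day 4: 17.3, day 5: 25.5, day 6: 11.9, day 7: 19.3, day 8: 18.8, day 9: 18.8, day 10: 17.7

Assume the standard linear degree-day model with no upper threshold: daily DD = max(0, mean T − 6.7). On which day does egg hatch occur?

day 4

Daily DD above 6.7 °C: 10.7, 6.2, 9.6, 10.6, 18.8, 5.2, 12.6, 12.1, 12.1, 11.0.
Cumulative: 10.7, 16.9, 26.5, 37.1, 55.9, 61.1, 73.7, 85.8, 97.9, 108.9.
The total first reaches 34 DD on day 4.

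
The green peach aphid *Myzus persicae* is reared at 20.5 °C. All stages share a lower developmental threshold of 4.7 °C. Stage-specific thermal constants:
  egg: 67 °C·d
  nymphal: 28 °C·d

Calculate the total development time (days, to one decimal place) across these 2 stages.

Daily accumulation at 20.5 °C = 20.5 − 4.7 = 15.8 DD/day.
Total K = 67 + 28 = 95 DD.
Total duration = 95 / 15.8 = 6.013 ≈ 6.0 days.

6.0 days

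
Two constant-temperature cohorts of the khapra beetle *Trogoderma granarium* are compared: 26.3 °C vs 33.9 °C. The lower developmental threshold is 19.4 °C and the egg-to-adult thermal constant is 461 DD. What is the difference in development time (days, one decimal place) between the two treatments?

35.0 days

At 26.3 °C: 461 / (26.3 − 19.4) = 461 / 6.9 = 66.812 d.
At 33.9 °C: 461 / (33.9 − 19.4) = 461 / 14.5 = 31.793 d.
Difference = |66.812 − 31.793| = 35.018 ≈ 35.0 days.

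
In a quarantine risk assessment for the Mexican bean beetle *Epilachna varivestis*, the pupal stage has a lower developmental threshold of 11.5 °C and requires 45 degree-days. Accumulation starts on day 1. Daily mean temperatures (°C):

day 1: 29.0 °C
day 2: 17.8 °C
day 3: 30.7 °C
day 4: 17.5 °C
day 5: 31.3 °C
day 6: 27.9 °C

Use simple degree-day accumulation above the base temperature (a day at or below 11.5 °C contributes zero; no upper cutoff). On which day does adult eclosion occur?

day 4

Daily DD above 11.5 °C: 17.5, 6.3, 19.2, 6.0, 19.8, 16.4.
Cumulative: 17.5, 23.8, 43.0, 49.0, 68.8, 85.2.
The total first reaches 45 DD on day 4.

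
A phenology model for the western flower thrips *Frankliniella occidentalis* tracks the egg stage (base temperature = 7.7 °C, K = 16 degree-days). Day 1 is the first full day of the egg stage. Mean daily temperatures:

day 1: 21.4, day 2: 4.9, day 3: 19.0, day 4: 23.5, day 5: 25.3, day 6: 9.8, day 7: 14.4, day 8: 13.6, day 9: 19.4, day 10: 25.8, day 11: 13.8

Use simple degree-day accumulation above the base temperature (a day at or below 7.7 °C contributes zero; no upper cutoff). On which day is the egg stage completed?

Daily DD above 7.7 °C: 13.7, 0.0, 11.3, 15.8, 17.6, 2.1, 6.7, 5.9, 11.7, 18.1, 6.1.
Cumulative: 13.7, 13.7, 25.0, 40.8, 58.4, 60.5, 67.2, 73.1, 84.8, 102.9, 109.0.
The total first reaches 16 DD on day 3.

day 3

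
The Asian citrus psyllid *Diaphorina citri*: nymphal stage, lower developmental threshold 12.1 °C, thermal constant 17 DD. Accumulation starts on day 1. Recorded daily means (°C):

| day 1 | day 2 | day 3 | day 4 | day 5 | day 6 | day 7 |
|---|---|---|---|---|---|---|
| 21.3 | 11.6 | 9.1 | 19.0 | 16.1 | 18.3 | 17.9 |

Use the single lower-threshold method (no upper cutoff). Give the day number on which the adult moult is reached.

day 5

Daily DD above 12.1 °C: 9.2, 0.0, 0.0, 6.9, 4.0, 6.2, 5.8.
Cumulative: 9.2, 9.2, 9.2, 16.1, 20.1, 26.3, 32.1.
The total first reaches 17 DD on day 5.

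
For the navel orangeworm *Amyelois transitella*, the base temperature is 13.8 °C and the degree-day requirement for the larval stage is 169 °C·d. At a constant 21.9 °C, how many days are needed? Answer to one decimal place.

20.9 days

Daily accumulation = 21.9 − 13.8 = 8.1 DD/day.
Duration = 169 / 8.1 = 20.864 ≈ 20.9 days.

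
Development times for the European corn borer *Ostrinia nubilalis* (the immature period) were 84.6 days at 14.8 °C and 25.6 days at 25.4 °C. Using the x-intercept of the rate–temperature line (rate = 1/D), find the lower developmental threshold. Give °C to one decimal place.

10.2 °C

Linear rate model ⇒ the product D·(T − T_b) is constant across temperatures.
84.6·(14.8 − T_b) = 25.6·(25.4 − T_b)
T_b = (84.6·14.8 − 25.6·25.4) / (84.6 − 25.6) = 601.84 / 59.0 = 10.201 °C ≈ 10.2 °C.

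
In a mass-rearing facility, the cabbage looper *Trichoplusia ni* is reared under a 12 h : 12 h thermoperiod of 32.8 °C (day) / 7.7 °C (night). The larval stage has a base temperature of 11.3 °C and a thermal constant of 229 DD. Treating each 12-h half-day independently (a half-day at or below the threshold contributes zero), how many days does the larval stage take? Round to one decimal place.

21.3 days

Day half: max(0, 32.8 − 11.3) × 0.5 = 21.5 × 0.5 = 10.75 DD.
Night half: max(0, 7.7 − 11.3) × 0.5 = 0.0 × 0.5 = 0.00 DD.
Per 24 h: 10.75 DD/day.
Duration = 229 / 10.75 = 21.302 ≈ 21.3 days.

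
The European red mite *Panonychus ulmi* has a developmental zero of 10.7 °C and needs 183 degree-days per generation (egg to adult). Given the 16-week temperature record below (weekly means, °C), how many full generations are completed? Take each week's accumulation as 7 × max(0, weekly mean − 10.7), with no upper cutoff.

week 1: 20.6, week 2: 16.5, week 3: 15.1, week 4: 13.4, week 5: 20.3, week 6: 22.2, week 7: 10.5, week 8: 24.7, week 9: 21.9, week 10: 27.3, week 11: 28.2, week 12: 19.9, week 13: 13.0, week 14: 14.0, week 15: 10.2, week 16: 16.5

4 generations

Weekly DD (7 × max(0, T̄ − 10.7)): 69.3, 40.6, 30.8, 18.9, 67.2, 80.5, 0.0, 98.0, 78.4, 116.2, 122.5, 64.4, 16.1, 23.1, 0.0, 40.6.
Season total = 866.6 DD.
Complete generations = ⌊866.6 / 183⌋ = 4.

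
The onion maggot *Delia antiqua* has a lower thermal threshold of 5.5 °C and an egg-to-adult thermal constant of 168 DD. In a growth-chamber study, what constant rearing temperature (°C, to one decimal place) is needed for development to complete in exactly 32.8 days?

Required daily accumulation = 168 / 32.8 = 5.122 DD/day.
T = T_base + 5.122 = 5.5 + 5.122 = 10.622 ≈ 10.6 °C.

10.6 °C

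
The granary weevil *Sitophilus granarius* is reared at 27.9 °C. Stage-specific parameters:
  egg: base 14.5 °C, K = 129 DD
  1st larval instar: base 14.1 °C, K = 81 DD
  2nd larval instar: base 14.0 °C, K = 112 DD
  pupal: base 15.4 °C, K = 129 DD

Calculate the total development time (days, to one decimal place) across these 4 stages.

egg: 129 / (27.9 − 14.5) = 129 / 13.4 = 9.627 d.
1st larval instar: 81 / (27.9 − 14.1) = 81 / 13.8 = 5.870 d.
2nd larval instar: 112 / (27.9 − 14.0) = 112 / 13.9 = 8.058 d.
pupal: 129 / (27.9 − 15.4) = 129 / 12.5 = 10.320 d.
Sum = 33.874 ≈ 33.9 days.

33.9 days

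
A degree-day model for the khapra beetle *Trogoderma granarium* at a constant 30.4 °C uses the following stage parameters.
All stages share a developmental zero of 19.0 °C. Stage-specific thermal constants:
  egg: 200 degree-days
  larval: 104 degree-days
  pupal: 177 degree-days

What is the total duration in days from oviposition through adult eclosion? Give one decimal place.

42.2 days

Daily accumulation at 30.4 °C = 30.4 − 19.0 = 11.4 DD/day.
Total K = 200 + 104 + 177 = 481 DD.
Total duration = 481 / 11.4 = 42.193 ≈ 42.2 days.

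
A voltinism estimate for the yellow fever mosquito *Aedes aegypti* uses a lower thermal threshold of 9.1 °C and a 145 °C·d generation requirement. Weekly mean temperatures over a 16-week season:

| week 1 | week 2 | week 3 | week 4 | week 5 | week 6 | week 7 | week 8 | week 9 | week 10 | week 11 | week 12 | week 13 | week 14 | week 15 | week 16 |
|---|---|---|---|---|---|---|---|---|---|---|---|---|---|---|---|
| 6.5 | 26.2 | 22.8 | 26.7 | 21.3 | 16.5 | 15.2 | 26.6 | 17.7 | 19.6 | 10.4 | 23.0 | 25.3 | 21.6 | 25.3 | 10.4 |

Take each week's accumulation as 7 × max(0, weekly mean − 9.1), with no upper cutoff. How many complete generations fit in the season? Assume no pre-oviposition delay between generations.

Weekly DD (7 × max(0, T̄ − 9.1)): 0.0, 119.7, 95.9, 123.2, 85.4, 51.8, 42.7, 122.5, 60.2, 73.5, 9.1, 97.3, 113.4, 87.5, 113.4, 9.1.
Season total = 1204.7 DD.
Complete generations = ⌊1204.7 / 145⌋ = 8.

8 generations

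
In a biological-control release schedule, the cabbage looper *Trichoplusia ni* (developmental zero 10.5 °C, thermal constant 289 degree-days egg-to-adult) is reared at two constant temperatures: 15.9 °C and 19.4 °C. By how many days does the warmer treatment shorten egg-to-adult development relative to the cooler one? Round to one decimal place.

21.0 days

At 15.9 °C: 289 / (15.9 − 10.5) = 289 / 5.4 = 53.519 d.
At 19.4 °C: 289 / (19.4 − 10.5) = 289 / 8.9 = 32.472 d.
Difference = |53.519 − 32.472| = 21.047 ≈ 21.0 days.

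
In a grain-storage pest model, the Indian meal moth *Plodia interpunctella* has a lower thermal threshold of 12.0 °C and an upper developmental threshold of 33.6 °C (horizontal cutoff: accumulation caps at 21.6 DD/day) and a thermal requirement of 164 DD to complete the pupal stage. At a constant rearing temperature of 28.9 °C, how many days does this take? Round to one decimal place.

9.7 days

Daily accumulation = 28.9 − 12.0 = 16.9 DD/day.
Duration = 164 / 16.9 = 9.704 ≈ 9.7 days.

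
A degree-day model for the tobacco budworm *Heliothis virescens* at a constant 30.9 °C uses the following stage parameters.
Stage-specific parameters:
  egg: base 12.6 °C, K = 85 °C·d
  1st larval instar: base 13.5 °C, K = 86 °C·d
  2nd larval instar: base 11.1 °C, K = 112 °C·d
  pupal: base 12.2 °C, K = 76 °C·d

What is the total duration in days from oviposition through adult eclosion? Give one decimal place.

egg: 85 / (30.9 − 12.6) = 85 / 18.3 = 4.645 d.
1st larval instar: 86 / (30.9 − 13.5) = 86 / 17.4 = 4.943 d.
2nd larval instar: 112 / (30.9 − 11.1) = 112 / 19.8 = 5.657 d.
pupal: 76 / (30.9 − 12.2) = 76 / 18.7 = 4.064 d.
Sum = 19.308 ≈ 19.3 days.

19.3 days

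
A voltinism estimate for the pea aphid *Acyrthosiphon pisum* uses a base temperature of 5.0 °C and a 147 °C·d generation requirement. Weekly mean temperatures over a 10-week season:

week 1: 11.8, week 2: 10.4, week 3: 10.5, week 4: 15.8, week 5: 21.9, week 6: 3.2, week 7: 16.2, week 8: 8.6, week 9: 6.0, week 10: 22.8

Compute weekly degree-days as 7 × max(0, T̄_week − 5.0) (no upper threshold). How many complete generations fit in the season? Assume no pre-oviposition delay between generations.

Weekly DD (7 × max(0, T̄ − 5.0)): 47.6, 37.8, 38.5, 75.6, 118.3, 0.0, 78.4, 25.2, 7.0, 124.6.
Season total = 553.0 DD.
Complete generations = ⌊553.0 / 147⌋ = 3.

3 generations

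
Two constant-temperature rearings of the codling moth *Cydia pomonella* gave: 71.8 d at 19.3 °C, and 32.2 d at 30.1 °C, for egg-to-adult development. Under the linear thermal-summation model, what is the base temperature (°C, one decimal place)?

Under the model K = D·(T − T_b), so D₁·(T₁ − T_b) = D₂·(T₂ − T_b).
71.8·(19.3 − T_b) = 32.2·(30.1 − T_b)
T_b = (71.8·19.3 − 32.2·30.1) / (71.8 − 32.2) = 416.52 / 39.6 = 10.518 °C ≈ 10.5 °C.

10.5 °C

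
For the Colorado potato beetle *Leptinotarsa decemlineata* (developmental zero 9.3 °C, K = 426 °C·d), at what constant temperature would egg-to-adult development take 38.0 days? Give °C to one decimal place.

20.5 °C

Required daily accumulation = 426 / 38.0 = 11.211 DD/day.
T = T_base + 11.211 = 9.3 + 11.211 = 20.511 ≈ 20.5 °C.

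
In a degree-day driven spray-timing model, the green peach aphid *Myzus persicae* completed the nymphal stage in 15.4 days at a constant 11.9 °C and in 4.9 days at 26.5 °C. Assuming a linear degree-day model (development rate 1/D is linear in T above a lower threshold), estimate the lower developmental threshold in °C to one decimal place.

5.1 °C

Linear rate model ⇒ the product D·(T − T_b) is constant across temperatures.
15.4·(11.9 − T_b) = 4.9·(26.5 − T_b)
T_b = (15.4·11.9 − 4.9·26.5) / (15.4 − 4.9) = 53.41 / 10.5 = 5.087 °C ≈ 5.1 °C.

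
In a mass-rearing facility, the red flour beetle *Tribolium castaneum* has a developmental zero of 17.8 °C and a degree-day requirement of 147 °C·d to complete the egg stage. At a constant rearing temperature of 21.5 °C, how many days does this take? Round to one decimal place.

Daily accumulation = 21.5 − 17.8 = 3.7 DD/day.
Duration = 147 / 3.7 = 39.730 ≈ 39.7 days.

39.7 days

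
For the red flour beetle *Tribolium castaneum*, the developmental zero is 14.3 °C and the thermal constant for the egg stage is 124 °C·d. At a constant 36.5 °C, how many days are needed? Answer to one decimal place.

Daily accumulation = 36.5 − 14.3 = 22.2 DD/day.
Duration = 124 / 22.2 = 5.586 ≈ 5.6 days.

5.6 days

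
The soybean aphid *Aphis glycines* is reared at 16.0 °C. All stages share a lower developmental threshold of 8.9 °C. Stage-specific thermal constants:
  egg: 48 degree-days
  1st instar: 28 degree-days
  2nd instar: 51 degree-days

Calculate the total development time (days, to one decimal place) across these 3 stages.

Daily accumulation at 16.0 °C = 16.0 − 8.9 = 7.1 DD/day.
Total K = 48 + 28 + 51 = 127 DD.
Total duration = 127 / 7.1 = 17.887 ≈ 17.9 days.

17.9 days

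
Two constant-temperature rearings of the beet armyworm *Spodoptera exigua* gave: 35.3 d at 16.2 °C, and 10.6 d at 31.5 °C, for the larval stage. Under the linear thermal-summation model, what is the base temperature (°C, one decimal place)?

9.6 °C

Equal thermal constants: D₁(T₁ − T_b) = D₂(T₂ − T_b).
35.3·(16.2 − T_b) = 10.6·(31.5 − T_b)
T_b = (35.3·16.2 − 10.6·31.5) / (35.3 − 10.6) = 237.96 / 24.7 = 9.634 °C ≈ 9.6 °C.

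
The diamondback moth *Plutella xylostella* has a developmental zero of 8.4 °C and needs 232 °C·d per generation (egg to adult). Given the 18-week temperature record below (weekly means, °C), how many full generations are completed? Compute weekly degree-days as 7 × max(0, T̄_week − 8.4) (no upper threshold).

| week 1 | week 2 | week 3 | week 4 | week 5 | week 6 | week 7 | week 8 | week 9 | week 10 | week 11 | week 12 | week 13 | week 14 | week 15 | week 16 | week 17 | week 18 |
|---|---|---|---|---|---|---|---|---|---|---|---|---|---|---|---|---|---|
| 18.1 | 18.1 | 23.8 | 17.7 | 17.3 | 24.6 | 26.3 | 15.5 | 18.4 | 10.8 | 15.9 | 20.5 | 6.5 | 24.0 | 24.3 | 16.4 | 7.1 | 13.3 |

5 generations

Weekly DD (7 × max(0, T̄ − 8.4)): 67.9, 67.9, 107.8, 65.1, 62.3, 113.4, 125.3, 49.7, 70.0, 16.8, 52.5, 84.7, 0.0, 109.2, 111.3, 56.0, 0.0, 34.3.
Season total = 1194.2 DD.
Complete generations = ⌊1194.2 / 232⌋ = 5.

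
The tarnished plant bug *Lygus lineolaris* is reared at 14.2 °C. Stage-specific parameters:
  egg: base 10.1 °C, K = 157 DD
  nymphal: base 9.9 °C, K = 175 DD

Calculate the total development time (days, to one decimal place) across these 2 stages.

egg: 157 / (14.2 − 10.1) = 157 / 4.1 = 38.293 d.
nymphal: 175 / (14.2 − 9.9) = 175 / 4.3 = 40.698 d.
Sum = 78.990 ≈ 79.0 days.

79.0 days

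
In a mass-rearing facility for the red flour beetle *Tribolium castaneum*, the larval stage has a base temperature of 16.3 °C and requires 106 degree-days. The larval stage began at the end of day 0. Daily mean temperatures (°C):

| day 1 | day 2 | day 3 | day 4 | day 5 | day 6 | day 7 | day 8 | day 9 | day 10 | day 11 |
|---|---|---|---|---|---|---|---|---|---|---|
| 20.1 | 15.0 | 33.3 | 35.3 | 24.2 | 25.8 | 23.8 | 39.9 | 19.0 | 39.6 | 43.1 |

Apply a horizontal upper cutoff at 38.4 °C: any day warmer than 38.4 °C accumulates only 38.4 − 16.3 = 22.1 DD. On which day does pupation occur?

day 10

Daily DD above 16.3 °C (capped at 22.1): 3.8, 0.0, 17.0, 19.0, 7.9, 9.5, 7.5, 22.1, 2.7, 22.1, 22.1.
Cumulative: 3.8, 3.8, 20.8, 39.8, 47.7, 57.2, 64.7, 86.8, 89.5, 111.6, 133.7.
The total first reaches 106 DD on day 10.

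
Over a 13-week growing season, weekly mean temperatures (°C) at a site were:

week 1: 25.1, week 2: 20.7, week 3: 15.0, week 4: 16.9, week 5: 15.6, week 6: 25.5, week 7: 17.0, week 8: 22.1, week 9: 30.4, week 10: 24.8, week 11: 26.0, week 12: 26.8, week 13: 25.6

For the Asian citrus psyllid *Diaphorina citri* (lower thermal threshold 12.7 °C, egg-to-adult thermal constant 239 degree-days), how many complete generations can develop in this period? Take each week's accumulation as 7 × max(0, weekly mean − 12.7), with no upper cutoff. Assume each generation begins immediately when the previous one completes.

3 generations

Weekly DD (7 × max(0, T̄ − 12.7)): 86.8, 56.0, 16.1, 29.4, 20.3, 89.6, 30.1, 65.8, 123.9, 84.7, 93.1, 98.7, 90.3.
Season total = 884.8 DD.
Complete generations = ⌊884.8 / 239⌋ = 3.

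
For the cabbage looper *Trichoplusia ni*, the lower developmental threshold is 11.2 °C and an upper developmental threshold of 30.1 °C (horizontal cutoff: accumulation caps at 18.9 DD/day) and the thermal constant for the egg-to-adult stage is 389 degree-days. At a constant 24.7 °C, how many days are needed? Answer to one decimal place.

Daily accumulation = 24.7 − 11.2 = 13.5 DD/day.
Duration = 389 / 13.5 = 28.815 ≈ 28.8 days.

28.8 days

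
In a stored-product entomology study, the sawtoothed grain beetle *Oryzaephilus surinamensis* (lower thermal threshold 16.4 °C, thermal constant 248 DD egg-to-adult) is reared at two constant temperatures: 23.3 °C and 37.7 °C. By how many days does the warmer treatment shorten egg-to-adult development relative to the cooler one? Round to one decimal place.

24.3 days

At 23.3 °C: 248 / (23.3 − 16.4) = 248 / 6.9 = 35.942 d.
At 37.7 °C: 248 / (37.7 − 16.4) = 248 / 21.3 = 11.643 d.
Difference = |35.942 − 11.643| = 24.299 ≈ 24.3 days.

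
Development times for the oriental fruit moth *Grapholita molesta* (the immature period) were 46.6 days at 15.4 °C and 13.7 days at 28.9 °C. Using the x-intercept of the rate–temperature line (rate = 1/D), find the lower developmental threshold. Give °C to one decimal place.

9.8 °C

Under the model K = D·(T − T_b), so D₁·(T₁ − T_b) = D₂·(T₂ − T_b).
46.6·(15.4 − T_b) = 13.7·(28.9 − T_b)
T_b = (46.6·15.4 − 13.7·28.9) / (46.6 − 13.7) = 321.71 / 32.9 = 9.778 °C ≈ 9.8 °C.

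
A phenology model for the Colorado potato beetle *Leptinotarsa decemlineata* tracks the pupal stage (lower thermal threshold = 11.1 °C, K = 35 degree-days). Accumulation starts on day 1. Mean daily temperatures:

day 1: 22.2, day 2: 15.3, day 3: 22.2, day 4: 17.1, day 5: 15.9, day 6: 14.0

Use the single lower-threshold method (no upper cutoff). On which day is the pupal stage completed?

Daily DD above 11.1 °C: 11.1, 4.2, 11.1, 6.0, 4.8, 2.9.
Cumulative: 11.1, 15.3, 26.4, 32.4, 37.2, 40.1.
The total first reaches 35 DD on day 5.

day 5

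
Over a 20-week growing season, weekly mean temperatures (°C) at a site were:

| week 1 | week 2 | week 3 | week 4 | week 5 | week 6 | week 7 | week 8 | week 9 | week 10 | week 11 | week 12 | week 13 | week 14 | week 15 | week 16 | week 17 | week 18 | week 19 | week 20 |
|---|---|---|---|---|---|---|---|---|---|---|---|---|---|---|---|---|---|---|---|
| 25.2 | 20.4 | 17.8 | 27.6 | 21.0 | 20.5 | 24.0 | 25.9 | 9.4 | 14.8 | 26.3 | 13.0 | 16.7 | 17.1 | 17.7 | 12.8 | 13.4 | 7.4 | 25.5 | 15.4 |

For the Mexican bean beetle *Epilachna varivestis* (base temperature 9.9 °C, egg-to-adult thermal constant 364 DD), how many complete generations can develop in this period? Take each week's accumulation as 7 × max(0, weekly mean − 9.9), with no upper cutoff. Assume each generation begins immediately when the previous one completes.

3 generations

Weekly DD (7 × max(0, T̄ − 9.9)): 107.1, 73.5, 55.3, 123.9, 77.7, 74.2, 98.7, 112.0, 0.0, 34.3, 114.8, 21.7, 47.6, 50.4, 54.6, 20.3, 24.5, 0.0, 109.2, 38.5.
Season total = 1238.3 DD.
Complete generations = ⌊1238.3 / 364⌋ = 3.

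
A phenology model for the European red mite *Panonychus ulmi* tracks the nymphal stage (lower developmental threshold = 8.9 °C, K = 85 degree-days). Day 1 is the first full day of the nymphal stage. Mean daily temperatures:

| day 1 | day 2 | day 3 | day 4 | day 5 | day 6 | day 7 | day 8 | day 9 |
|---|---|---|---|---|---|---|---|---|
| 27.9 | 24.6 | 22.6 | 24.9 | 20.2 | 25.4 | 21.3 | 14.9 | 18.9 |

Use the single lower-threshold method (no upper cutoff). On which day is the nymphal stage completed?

day 6

Daily DD above 8.9 °C: 19.0, 15.7, 13.7, 16.0, 11.3, 16.5, 12.4, 6.0, 10.0.
Cumulative: 19.0, 34.7, 48.4, 64.4, 75.7, 92.2, 104.6, 110.6, 120.6.
The total first reaches 85 DD on day 6.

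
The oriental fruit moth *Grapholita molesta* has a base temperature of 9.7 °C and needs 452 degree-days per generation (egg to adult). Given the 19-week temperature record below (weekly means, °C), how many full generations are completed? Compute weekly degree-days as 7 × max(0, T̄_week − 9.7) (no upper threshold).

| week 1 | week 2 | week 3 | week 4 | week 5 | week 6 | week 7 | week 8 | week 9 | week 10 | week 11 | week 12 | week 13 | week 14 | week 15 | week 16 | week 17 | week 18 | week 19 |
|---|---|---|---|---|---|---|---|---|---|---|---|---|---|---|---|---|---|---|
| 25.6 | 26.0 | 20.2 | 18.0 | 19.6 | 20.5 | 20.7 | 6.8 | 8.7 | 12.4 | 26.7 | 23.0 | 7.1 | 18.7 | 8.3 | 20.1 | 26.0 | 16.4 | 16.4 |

2 generations

Weekly DD (7 × max(0, T̄ − 9.7)): 111.3, 114.1, 73.5, 58.1, 69.3, 75.6, 77.0, 0.0, 0.0, 18.9, 119.0, 93.1, 0.0, 63.0, 0.0, 72.8, 114.1, 46.9, 46.9.
Season total = 1153.6 DD.
Complete generations = ⌊1153.6 / 452⌋ = 2.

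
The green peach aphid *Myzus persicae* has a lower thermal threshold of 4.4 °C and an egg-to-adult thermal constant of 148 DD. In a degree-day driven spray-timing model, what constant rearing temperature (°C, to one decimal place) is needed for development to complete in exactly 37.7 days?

Required daily accumulation = 148 / 37.7 = 3.926 DD/day.
T = T_base + 3.926 = 4.4 + 3.926 = 8.326 ≈ 8.3 °C.

8.3 °C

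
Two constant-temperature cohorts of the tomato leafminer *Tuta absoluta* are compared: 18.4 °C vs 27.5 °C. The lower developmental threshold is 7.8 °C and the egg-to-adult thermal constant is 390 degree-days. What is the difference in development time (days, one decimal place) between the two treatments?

At 18.4 °C: 390 / (18.4 − 7.8) = 390 / 10.6 = 36.792 d.
At 27.5 °C: 390 / (27.5 − 7.8) = 390 / 19.7 = 19.797 d.
Difference = |36.792 − 19.797| = 16.995 ≈ 17.0 days.

17.0 days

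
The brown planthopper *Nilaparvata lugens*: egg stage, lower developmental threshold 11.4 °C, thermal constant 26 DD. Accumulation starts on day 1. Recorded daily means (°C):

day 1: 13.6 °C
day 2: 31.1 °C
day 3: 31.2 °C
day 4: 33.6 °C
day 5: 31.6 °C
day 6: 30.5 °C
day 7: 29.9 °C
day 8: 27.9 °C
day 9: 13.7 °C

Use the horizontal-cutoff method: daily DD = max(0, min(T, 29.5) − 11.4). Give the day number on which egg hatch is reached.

Daily DD above 11.4 °C (capped at 18.1): 2.2, 18.1, 18.1, 18.1, 18.1, 18.1, 18.1, 16.5, 2.3.
Cumulative: 2.2, 20.3, 38.4, 56.5, 74.6, 92.7, 110.8, 127.3, 129.6.
The total first reaches 26 DD on day 3.

day 3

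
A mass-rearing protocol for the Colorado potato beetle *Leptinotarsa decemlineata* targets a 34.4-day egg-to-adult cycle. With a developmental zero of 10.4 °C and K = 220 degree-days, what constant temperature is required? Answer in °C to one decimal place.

Required daily accumulation = 220 / 34.4 = 6.395 DD/day.
T = T_base + 6.395 = 10.4 + 6.395 = 16.795 ≈ 16.8 °C.

16.8 °C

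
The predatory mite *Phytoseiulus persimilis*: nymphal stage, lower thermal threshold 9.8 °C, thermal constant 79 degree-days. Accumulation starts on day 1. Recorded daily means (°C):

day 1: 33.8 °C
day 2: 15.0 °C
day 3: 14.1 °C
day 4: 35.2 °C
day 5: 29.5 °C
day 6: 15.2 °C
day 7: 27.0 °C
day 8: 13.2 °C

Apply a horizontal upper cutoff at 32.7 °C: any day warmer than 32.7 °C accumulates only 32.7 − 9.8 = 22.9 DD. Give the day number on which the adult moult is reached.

Daily DD above 9.8 °C (capped at 22.9): 22.9, 5.2, 4.3, 22.9, 19.7, 5.4, 17.2, 3.4.
Cumulative: 22.9, 28.1, 32.4, 55.3, 75.0, 80.4, 97.6, 101.0.
The total first reaches 79 DD on day 6.

day 6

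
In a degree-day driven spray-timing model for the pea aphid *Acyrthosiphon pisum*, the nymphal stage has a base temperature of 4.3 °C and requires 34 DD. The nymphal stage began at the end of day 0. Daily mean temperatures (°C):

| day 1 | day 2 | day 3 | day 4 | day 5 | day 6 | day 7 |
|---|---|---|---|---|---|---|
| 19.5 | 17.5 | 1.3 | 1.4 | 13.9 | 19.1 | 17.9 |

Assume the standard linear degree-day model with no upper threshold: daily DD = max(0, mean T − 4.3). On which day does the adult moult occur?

day 5

Daily DD above 4.3 °C: 15.2, 13.2, 0.0, 0.0, 9.6, 14.8, 13.6.
Cumulative: 15.2, 28.4, 28.4, 28.4, 38.0, 52.8, 66.4.
The total first reaches 34 DD on day 5.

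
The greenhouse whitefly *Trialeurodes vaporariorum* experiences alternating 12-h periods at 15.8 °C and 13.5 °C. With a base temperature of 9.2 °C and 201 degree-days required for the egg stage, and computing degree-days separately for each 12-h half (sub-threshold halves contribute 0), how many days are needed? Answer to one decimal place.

36.9 days

Day half: max(0, 15.8 − 9.2) × 0.5 = 6.6 × 0.5 = 3.30 DD.
Night half: max(0, 13.5 − 9.2) × 0.5 = 4.3 × 0.5 = 2.15 DD.
Per 24 h: 5.45 DD/day.
Duration = 201 / 5.45 = 36.881 ≈ 36.9 days.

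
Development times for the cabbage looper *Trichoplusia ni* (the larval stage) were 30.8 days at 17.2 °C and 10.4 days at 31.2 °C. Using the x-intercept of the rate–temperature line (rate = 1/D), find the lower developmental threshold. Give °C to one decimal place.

Equal thermal constants: D₁(T₁ − T_b) = D₂(T₂ − T_b).
30.8·(17.2 − T_b) = 10.4·(31.2 − T_b)
T_b = (30.8·17.2 − 10.4·31.2) / (30.8 − 10.4) = 205.28 / 20.4 = 10.063 °C ≈ 10.1 °C.

10.1 °C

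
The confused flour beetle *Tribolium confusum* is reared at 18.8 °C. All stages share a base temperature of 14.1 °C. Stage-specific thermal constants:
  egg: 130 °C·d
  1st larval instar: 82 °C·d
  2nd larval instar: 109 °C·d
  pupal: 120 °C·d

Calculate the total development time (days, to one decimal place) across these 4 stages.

Daily accumulation at 18.8 °C = 18.8 − 14.1 = 4.7 DD/day.
Total K = 130 + 82 + 109 + 120 = 441 DD.
Total duration = 441 / 4.7 = 93.830 ≈ 93.8 days.

93.8 days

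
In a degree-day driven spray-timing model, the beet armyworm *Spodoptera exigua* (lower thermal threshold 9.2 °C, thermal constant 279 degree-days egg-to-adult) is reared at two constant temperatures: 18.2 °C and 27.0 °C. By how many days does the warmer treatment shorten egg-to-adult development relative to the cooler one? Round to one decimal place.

15.3 days

At 18.2 °C: 279 / (18.2 − 9.2) = 279 / 9.0 = 31.000 d.
At 27.0 °C: 279 / (27.0 − 9.2) = 279 / 17.8 = 15.674 d.
Difference = |31.000 − 15.674| = 15.326 ≈ 15.3 days.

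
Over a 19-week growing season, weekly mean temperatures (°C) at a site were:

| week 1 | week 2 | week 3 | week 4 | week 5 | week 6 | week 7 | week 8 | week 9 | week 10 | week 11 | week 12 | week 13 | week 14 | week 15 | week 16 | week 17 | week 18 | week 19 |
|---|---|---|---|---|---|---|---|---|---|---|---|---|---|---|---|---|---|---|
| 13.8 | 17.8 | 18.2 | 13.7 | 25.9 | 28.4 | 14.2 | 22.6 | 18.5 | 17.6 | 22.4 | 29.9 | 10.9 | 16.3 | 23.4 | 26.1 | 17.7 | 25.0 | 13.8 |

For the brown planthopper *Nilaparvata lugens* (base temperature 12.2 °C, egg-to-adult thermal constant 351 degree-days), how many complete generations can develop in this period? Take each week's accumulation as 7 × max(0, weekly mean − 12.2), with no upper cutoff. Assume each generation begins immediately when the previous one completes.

2 generations

Weekly DD (7 × max(0, T̄ − 12.2)): 11.2, 39.2, 42.0, 10.5, 95.9, 113.4, 14.0, 72.8, 44.1, 37.8, 71.4, 123.9, 0.0, 28.7, 78.4, 97.3, 38.5, 89.6, 11.2.
Season total = 1019.9 DD.
Complete generations = ⌊1019.9 / 351⌋ = 2.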